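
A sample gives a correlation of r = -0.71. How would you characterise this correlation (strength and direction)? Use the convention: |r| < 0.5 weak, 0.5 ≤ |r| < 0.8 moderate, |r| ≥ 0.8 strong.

moderate negative

r = -0.71 < 0 so the relationship is negative.
|r| = 0.71, which falls in the moderate range.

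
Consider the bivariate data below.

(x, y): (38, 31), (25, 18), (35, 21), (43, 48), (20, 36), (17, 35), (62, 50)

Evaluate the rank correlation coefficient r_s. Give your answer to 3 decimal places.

0.464

Rank x: 5, 3, 4, 6, 2, 1, 7
Rank y: 3, 1, 2, 6, 5, 4, 7
d = rank(x) − rank(y): 2, 2, 2, 0, -3, -3, 0; Σd² = 30
ρ = 1 − 6Σd² / [n(n²−1)] = 1 − 6×30 / (7×48) = 1 − 180/336 ≈ 0.464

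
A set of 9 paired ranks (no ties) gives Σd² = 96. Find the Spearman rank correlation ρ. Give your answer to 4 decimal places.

ρ = 1 − 6Σd² / [n(n²−1)] = 1 − 6×96 / (9×80)
  = 1 − 576/720 = 1 − 0.80000 ≈ 0.2000

0.2000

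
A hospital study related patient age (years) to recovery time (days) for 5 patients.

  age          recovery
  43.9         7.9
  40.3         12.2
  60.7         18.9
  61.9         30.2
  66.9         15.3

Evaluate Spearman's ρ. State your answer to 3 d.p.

0.600

Rank age: 2, 1, 3, 4, 5
Rank recovery: 1, 2, 4, 5, 3
d = rank(age) − rank(recovery): 1, -1, -1, -1, 2; Σd² = 8
ρ = 1 − 6Σd² / [n(n²−1)] = 1 − 6×8 / (5×24) = 1 − 48/120 ≈ 0.600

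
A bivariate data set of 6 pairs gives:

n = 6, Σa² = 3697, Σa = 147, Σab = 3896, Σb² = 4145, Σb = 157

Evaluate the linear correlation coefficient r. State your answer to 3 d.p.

0.835

r = (nΣab − ΣaΣb) / √[(nΣa² − (Σa)²)(nΣb² − (Σb)²)]
Numerator: 6×3896 − 147×157 = 297
Denominator: √[(22182 − 21609)(24870 − 24649)] = √[573 × 221] = 355.8553
r = 297 / 355.8553 ≈ 0.835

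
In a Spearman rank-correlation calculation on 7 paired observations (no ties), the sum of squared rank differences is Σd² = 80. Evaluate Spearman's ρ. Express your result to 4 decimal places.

-0.4286

ρ = 1 − 6Σd² / [n(n²−1)] = 1 − 6×80 / (7×48)
  = 1 − 480/336 = 1 − 1.42857 ≈ -0.4286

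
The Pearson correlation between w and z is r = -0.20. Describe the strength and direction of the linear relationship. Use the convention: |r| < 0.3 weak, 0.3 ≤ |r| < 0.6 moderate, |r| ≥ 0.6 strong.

weak negative

r = -0.20 < 0 so the relationship is negative.
|r| = 0.20, which falls in the weak range.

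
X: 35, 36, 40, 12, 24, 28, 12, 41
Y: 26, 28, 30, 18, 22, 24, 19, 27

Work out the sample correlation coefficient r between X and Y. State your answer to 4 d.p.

n = 8, ΣX = 228, ΣY = 194, ΣX² = 7450, ΣY² = 4834, ΣXY = 5869
nΣXY − ΣXΣY = 46952 − 44232 = 2720
nΣX² − (ΣX)² = 59600 − 51984 = 7616; nΣY² − (ΣY)² = 38672 − 37636 = 1036
r = 2720 / √(7616 × 1036) = 2720 / 2808.9457 ≈ 0.9683

0.9683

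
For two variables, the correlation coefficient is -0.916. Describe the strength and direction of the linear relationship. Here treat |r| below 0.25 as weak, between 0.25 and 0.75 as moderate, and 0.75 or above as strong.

strong negative

r = -0.916 < 0 so the relationship is negative.
|r| = 0.916, which falls in the strong range.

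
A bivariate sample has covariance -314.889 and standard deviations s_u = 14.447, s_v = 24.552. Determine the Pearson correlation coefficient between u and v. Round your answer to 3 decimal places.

-0.888

r = Cov(u,v) / (s_u · s_v) = -314.889 / (14.447 × 24.552)
  = -314.889 / 354.7027 ≈ -0.888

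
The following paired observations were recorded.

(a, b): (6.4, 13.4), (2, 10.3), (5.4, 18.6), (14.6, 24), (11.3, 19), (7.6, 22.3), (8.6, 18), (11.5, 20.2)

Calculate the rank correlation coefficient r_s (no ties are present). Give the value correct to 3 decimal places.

Rank a: 3, 1, 2, 8, 6, 4, 5, 7
Rank b: 2, 1, 4, 8, 5, 7, 3, 6
d = rank(a) − rank(b): 1, 0, -2, 0, 1, -3, 2, 1; Σd² = 20
ρ = 1 − 6Σd² / [n(n²−1)] = 1 − 6×20 / (8×63) = 1 − 120/504 ≈ 0.762

0.762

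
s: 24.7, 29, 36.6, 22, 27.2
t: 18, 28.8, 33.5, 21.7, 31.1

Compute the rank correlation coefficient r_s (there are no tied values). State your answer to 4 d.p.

0.8000

Rank s: 2, 4, 5, 1, 3
Rank t: 1, 3, 5, 2, 4
d = rank(s) − rank(t): 1, 1, 0, -1, -1; Σd² = 4
ρ = 1 − 6Σd² / [n(n²−1)] = 1 − 6×4 / (5×24) = 1 − 24/120 ≈ 0.8000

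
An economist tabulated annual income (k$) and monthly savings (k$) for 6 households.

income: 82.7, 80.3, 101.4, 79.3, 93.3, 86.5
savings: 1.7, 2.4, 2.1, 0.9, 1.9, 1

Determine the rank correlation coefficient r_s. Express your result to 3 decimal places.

0.371

Rank income: 3, 2, 6, 1, 5, 4
Rank savings: 3, 6, 5, 1, 4, 2
d = rank(income) − rank(savings): 0, -4, 1, 0, 1, 2; Σd² = 22
ρ = 1 − 6Σd² / [n(n²−1)] = 1 − 6×22 / (6×35) = 1 − 132/210 ≈ 0.371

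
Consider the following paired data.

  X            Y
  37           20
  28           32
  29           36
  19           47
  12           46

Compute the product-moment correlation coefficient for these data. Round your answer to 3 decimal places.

n = 5, ΣX = 125, ΣY = 181, ΣX² = 3499, ΣY² = 7045, ΣXY = 4125
nΣXY − ΣXΣY = 20625 − 22625 = -2000
nΣX² − (ΣX)² = 17495 − 15625 = 1870; nΣY² − (ΣY)² = 35225 − 32761 = 2464
r = -2000 / √(1870 × 2464) = -2000 / 2146.5507 ≈ -0.932

-0.932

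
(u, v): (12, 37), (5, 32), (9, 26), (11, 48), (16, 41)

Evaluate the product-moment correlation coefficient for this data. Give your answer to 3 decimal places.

0.527

n = 5, Σu = 53, Σv = 184, Σu² = 627, Σv² = 7054, Σuv = 2022
nΣuv − ΣuΣv = 10110 − 9752 = 358
nΣu² − (Σu)² = 3135 − 2809 = 326; nΣv² − (Σv)² = 35270 − 33856 = 1414
r = 358 / √(326 × 1414) = 358 / 678.9433 ≈ 0.527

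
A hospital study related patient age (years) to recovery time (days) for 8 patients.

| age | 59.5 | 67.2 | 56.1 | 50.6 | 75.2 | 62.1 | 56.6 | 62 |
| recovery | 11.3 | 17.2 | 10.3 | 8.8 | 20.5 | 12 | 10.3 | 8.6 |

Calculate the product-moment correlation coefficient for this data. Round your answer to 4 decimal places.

n = 8, Σx = 489.3, Σy = 99, Σx² = 30322.67, Σy² = 1351.36, Σxy = 6254.28
nΣxy − ΣxΣy = 50034.24 − 48440.7 = 1593.54
nΣx² − (Σx)² = 242581.36 − 239414.49 = 3166.87; nΣy² − (Σy)² = 10810.88 − 9801 = 1009.88
r = 1593.54 / √(3166.87 × 1009.88) = 1593.54 / 1788.3396 ≈ 0.8911

0.8911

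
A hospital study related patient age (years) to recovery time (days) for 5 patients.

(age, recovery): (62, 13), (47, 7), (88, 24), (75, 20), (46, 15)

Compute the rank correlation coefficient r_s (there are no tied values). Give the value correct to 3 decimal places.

0.700

Rank age: 3, 2, 5, 4, 1
Rank recovery: 2, 1, 5, 4, 3
d = rank(age) − rank(recovery): 1, 1, 0, 0, -2; Σd² = 6
ρ = 1 − 6Σd² / [n(n²−1)] = 1 − 6×6 / (5×24) = 1 − 36/120 ≈ 0.700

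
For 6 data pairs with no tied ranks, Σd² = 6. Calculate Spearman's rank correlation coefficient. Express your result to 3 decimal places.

ρ = 1 − 6Σd² / [n(n²−1)] = 1 − 6×6 / (6×35)
  = 1 − 36/210 = 1 − 0.1714 ≈ 0.829

0.829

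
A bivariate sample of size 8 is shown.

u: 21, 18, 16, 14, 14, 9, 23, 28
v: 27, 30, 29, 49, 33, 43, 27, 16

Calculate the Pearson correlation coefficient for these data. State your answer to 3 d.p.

n = 8, Σu = 143, Σv = 254, Σu² = 2807, Σv² = 8794, Σuv = 4175
nΣuv − ΣuΣv = 33400 − 36322 = -2922
nΣu² − (Σu)² = 22456 − 20449 = 2007; nΣv² − (Σv)² = 70352 − 64516 = 5836
r = -2922 / √(2007 × 5836) = -2922 / 3422.4044 ≈ -0.854

-0.854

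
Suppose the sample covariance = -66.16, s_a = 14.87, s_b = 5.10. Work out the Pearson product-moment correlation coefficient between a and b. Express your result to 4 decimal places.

-0.8724

r = Cov(a,b) / (s_a · s_b) = -66.16 / (14.87 × 5.10)
  = -66.16 / 75.8370 ≈ -0.8724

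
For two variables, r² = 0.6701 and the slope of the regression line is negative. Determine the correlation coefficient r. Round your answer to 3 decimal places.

-0.819

|r| = √0.6701 = 0.819
The association is negative, so r = −0.819.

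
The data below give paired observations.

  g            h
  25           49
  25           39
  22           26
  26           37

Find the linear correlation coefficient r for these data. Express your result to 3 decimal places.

0.704

n = 4, Σg = 98, Σh = 151, Σg² = 2410, Σh² = 5967, Σgh = 3734
nΣgh − ΣgΣh = 14936 − 14798 = 138
nΣg² − (Σg)² = 9640 − 9604 = 36; nΣh² − (Σh)² = 23868 − 22801 = 1067
r = 138 / √(36 × 1067) = 138 / 195.9898 ≈ 0.704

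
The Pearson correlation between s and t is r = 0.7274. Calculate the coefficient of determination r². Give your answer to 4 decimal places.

r² = (0.7274)² = 0.5291

0.5291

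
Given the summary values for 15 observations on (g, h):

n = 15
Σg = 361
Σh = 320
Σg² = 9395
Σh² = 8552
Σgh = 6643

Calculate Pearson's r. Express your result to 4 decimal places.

-0.9583

r = (nΣgh − ΣgΣh) / √[(nΣg² − (Σg)²)(nΣh² − (Σh)²)]
Numerator: 15×6643 − 361×320 = -15875
Denominator: √[(140925 − 130321)(128280 − 102400)] = √[10604 × 25880] = 16565.9748
r = -15875 / 16565.9748 ≈ -0.9583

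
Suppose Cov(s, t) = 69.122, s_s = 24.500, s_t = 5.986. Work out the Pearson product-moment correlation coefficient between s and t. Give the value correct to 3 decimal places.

r = Cov(s,t) / (s_s · s_t) = 69.122 / (24.500 × 5.986)
  = 69.122 / 146.6570 ≈ 0.471

0.471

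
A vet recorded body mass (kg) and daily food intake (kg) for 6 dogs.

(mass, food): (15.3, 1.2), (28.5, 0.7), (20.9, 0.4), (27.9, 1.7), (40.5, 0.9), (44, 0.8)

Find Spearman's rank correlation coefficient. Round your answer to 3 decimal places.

Rank mass: 1, 4, 2, 3, 5, 6
Rank food: 5, 2, 1, 6, 4, 3
d = rank(mass) − rank(food): -4, 2, 1, -3, 1, 3; Σd² = 40
ρ = 1 − 6Σd² / [n(n²−1)] = 1 − 6×40 / (6×35) = 1 − 240/210 ≈ -0.143

-0.143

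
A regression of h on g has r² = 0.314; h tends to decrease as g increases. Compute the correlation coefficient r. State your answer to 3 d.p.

-0.560

|r| = √0.314 = 0.560
The association is negative, so r = −0.560.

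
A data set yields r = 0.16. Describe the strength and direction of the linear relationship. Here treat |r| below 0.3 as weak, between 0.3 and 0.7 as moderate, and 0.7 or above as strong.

weak positive

r = 0.16 > 0 so the relationship is positive.
|r| = 0.16, which falls in the weak range.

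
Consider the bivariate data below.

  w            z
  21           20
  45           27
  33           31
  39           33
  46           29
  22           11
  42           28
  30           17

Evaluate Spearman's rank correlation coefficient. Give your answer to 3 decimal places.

0.548

Rank w: 1, 7, 4, 5, 8, 2, 6, 3
Rank z: 3, 4, 7, 8, 6, 1, 5, 2
d = rank(w) − rank(z): -2, 3, -3, -3, 2, 1, 1, 1; Σd² = 38
ρ = 1 − 6Σd² / [n(n²−1)] = 1 − 6×38 / (8×63) = 1 − 228/504 ≈ 0.548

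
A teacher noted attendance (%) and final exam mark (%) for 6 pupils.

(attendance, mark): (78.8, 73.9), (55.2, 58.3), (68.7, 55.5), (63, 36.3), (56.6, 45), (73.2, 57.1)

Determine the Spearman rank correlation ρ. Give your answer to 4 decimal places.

0.3714

Rank attendance: 6, 1, 4, 3, 2, 5
Rank mark: 6, 5, 3, 1, 2, 4
d = rank(attendance) − rank(mark): 0, -4, 1, 2, 0, 1; Σd² = 22
ρ = 1 − 6Σd² / [n(n²−1)] = 1 − 6×22 / (6×35) = 1 − 132/210 ≈ 0.3714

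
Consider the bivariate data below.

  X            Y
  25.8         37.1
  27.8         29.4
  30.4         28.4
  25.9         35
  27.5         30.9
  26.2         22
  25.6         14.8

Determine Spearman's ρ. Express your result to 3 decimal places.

Rank X: 2, 6, 7, 3, 5, 4, 1
Rank Y: 7, 4, 3, 6, 5, 2, 1
d = rank(X) − rank(Y): -5, 2, 4, -3, 0, 2, 0; Σd² = 58
ρ = 1 − 6Σd² / [n(n²−1)] = 1 − 6×58 / (7×48) = 1 − 348/336 ≈ -0.036

-0.036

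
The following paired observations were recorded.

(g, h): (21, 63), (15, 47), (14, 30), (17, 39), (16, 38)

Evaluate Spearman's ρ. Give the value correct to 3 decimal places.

Rank g: 5, 2, 1, 4, 3
Rank h: 5, 4, 1, 3, 2
d = rank(g) − rank(h): 0, -2, 0, 1, 1; Σd² = 6
ρ = 1 − 6Σd² / [n(n²−1)] = 1 − 6×6 / (5×24) = 1 − 36/120 ≈ 0.700

0.700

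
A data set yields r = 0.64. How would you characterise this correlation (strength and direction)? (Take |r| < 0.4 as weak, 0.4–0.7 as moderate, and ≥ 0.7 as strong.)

r = 0.64 > 0 so the relationship is positive.
|r| = 0.64, which falls in the moderate range.

moderate positive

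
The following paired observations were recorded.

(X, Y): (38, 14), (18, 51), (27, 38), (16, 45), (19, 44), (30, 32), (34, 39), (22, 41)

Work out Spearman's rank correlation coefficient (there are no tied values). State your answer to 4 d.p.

-0.9048

Rank X: 8, 2, 5, 1, 3, 6, 7, 4
Rank Y: 1, 8, 3, 7, 6, 2, 4, 5
d = rank(X) − rank(Y): 7, -6, 2, -6, -3, 4, 3, -1; Σd² = 160
ρ = 1 − 6Σd² / [n(n²−1)] = 1 − 6×160 / (8×63) = 1 − 960/504 ≈ -0.9048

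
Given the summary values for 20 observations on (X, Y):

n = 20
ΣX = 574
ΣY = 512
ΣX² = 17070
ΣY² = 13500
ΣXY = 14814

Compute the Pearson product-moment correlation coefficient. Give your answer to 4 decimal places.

0.2471

r = (nΣXY − ΣXΣY) / √[(nΣX² − (ΣX)²)(nΣY² − (ΣY)²)]
Numerator: 20×14814 − 574×512 = 2392
Denominator: √[(341400 − 329476)(270000 − 262144)] = √[11924 × 7856] = 9678.5817
r = 2392 / 9678.5817 ≈ 0.2471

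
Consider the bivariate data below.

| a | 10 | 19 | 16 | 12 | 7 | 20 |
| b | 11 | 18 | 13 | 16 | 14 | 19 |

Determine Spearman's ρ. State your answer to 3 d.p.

Rank a: 2, 5, 4, 3, 1, 6
Rank b: 1, 5, 2, 4, 3, 6
d = rank(a) − rank(b): 1, 0, 2, -1, -2, 0; Σd² = 10
ρ = 1 − 6Σd² / [n(n²−1)] = 1 − 6×10 / (6×35) = 1 − 60/210 ≈ 0.714

0.714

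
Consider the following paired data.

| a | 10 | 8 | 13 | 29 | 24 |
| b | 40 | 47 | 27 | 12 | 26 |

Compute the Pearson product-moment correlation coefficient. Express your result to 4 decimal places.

-0.9096

n = 5, Σa = 84, Σb = 152, Σa² = 1750, Σb² = 5358, Σab = 2099
nΣab − ΣaΣb = 10495 − 12768 = -2273
nΣa² − (Σa)² = 8750 − 7056 = 1694; nΣb² − (Σb)² = 26790 − 23104 = 3686
r = -2273 / √(1694 × 3686) = -2273 / 2498.8165 ≈ -0.9096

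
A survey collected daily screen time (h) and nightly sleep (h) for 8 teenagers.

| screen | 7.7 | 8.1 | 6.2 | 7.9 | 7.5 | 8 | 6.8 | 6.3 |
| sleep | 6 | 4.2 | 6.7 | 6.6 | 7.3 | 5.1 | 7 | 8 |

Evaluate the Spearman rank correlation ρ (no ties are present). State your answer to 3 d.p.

-0.810

Rank screen: 5, 8, 1, 6, 4, 7, 3, 2
Rank sleep: 3, 1, 5, 4, 7, 2, 6, 8
d = rank(screen) − rank(sleep): 2, 7, -4, 2, -3, 5, -3, -6; Σd² = 152
ρ = 1 − 6Σd² / [n(n²−1)] = 1 − 6×152 / (8×63) = 1 − 912/504 ≈ -0.810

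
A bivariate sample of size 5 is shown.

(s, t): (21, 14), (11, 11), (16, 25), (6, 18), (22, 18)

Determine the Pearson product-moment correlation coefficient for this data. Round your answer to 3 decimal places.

n = 5, Σs = 76, Σt = 86, Σs² = 1338, Σt² = 1590, Σst = 1319
nΣst − ΣsΣt = 6595 − 6536 = 59
nΣs² − (Σs)² = 6690 − 5776 = 914; nΣt² − (Σt)² = 7950 − 7396 = 554
r = 59 / √(914 × 554) = 59 / 711.5870 ≈ 0.083

0.083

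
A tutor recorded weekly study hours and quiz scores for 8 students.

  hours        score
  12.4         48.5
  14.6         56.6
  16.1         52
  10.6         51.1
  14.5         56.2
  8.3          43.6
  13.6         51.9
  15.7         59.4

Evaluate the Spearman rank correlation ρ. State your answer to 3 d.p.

Rank hours: 3, 6, 8, 2, 5, 1, 4, 7
Rank score: 2, 7, 5, 3, 6, 1, 4, 8
d = rank(hours) − rank(score): 1, -1, 3, -1, -1, 0, 0, -1; Σd² = 14
ρ = 1 − 6Σd² / [n(n²−1)] = 1 − 6×14 / (8×63) = 1 − 84/504 ≈ 0.833

0.833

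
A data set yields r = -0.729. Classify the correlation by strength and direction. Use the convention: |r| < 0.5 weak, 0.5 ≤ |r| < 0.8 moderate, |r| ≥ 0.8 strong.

r = -0.729 < 0 so the relationship is negative.
|r| = 0.729, which falls in the moderate range.

moderate negative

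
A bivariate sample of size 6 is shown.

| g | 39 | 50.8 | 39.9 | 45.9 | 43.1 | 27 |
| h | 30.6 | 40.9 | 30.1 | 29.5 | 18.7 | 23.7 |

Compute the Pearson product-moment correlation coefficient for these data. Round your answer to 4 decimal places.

0.5540

n = 6, Σg = 245.7, Σh = 173.5, Σg² = 10387.07, Σh² = 5296.81, Σgh = 7272.03
nΣgh − ΣgΣh = 43632.18 − 42628.95 = 1003.23
nΣg² − (Σg)² = 62322.42 − 60368.49 = 1953.93; nΣh² − (Σh)² = 31780.86 − 30102.25 = 1678.61
r = 1003.23 / √(1953.93 × 1678.61) = 1003.23 / 1811.0457 ≈ 0.5540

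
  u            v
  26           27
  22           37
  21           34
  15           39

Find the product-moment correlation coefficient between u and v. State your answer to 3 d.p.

-0.866

n = 4, Σu = 84, Σv = 137, Σu² = 1826, Σv² = 4775, Σuv = 2815
nΣuv − ΣuΣv = 11260 − 11508 = -248
nΣu² − (Σu)² = 7304 − 7056 = 248; nΣv² − (Σv)² = 19100 − 18769 = 331
r = -248 / √(248 × 331) = -248 / 286.5100 ≈ -0.866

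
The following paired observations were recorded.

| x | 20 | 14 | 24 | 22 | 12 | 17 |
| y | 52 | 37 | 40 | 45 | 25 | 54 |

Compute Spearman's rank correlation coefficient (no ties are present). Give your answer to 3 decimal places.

0.429

Rank x: 4, 2, 6, 5, 1, 3
Rank y: 5, 2, 3, 4, 1, 6
d = rank(x) − rank(y): -1, 0, 3, 1, 0, -3; Σd² = 20
ρ = 1 − 6Σd² / [n(n²−1)] = 1 − 6×20 / (6×35) = 1 − 120/210 ≈ 0.429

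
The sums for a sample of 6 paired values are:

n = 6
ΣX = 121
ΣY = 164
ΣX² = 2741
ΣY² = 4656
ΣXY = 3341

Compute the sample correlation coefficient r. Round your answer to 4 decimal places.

0.1474

r = (nΣXY − ΣXΣY) / √[(nΣX² − (ΣX)²)(nΣY² − (ΣY)²)]
Numerator: 6×3341 − 121×164 = 202
Denominator: √[(16446 − 14641)(27936 − 26896)] = √[1805 × 1040] = 1370.1095
r = 202 / 1370.1095 ≈ 0.1474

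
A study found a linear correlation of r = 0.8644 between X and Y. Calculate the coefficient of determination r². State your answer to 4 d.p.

0.7472

r² = (0.8644)² = 0.7472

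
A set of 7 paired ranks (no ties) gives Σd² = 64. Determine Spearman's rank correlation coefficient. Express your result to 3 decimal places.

ρ = 1 − 6Σd² / [n(n²−1)] = 1 − 6×64 / (7×48)
  = 1 − 384/336 = 1 − 1.1429 ≈ -0.143

-0.143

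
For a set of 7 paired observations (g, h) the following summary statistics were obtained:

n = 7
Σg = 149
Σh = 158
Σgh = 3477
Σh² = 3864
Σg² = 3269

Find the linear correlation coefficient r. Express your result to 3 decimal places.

0.669

r = (nΣgh − ΣgΣh) / √[(nΣg² − (Σg)²)(nΣh² − (Σh)²)]
Numerator: 7×3477 − 149×158 = 797
Denominator: √[(22883 − 22201)(27048 − 24964)] = √[682 × 2084] = 1192.1778
r = 797 / 1192.1778 ≈ 0.669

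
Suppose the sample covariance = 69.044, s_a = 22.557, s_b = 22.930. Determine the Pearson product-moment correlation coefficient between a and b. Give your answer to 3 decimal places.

0.133

r = Cov(a,b) / (s_a · s_b) = 69.044 / (22.557 × 22.930)
  = 69.044 / 517.2320 ≈ 0.133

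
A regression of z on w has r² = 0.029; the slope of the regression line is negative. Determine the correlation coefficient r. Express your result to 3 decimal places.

|r| = √0.029 = 0.170
The association is negative, so r = −0.170.

-0.170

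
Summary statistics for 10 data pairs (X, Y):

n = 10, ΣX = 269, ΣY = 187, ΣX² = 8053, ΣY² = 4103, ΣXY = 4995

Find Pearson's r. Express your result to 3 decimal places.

-0.050

r = (nΣXY − ΣXΣY) / √[(nΣX² − (ΣX)²)(nΣY² − (ΣY)²)]
Numerator: 10×4995 − 269×187 = -353
Denominator: √[(80530 − 72361)(41030 − 34969)] = √[8169 × 6061] = 7036.4983
r = -353 / 7036.4983 ≈ -0.050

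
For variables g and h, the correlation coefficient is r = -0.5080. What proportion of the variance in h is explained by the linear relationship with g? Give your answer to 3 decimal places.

0.258

r² = (-0.5080)² = 0.258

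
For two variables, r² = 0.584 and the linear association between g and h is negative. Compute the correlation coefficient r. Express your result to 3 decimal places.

|r| = √0.584 = 0.764
The association is negative, so r = −0.764.

-0.764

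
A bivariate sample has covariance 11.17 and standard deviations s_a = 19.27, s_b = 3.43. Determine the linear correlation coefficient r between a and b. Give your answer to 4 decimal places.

0.1690

r = Cov(a,b) / (s_a · s_b) = 11.17 / (19.27 × 3.43)
  = 11.17 / 66.0961 ≈ 0.1690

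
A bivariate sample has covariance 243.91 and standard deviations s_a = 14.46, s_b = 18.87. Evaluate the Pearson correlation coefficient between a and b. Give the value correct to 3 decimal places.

r = Cov(a,b) / (s_a · s_b) = 243.91 / (14.46 × 18.87)
  = 243.91 / 272.8602 ≈ 0.894

0.894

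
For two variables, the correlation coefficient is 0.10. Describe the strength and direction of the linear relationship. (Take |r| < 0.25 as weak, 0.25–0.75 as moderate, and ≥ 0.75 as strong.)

weak positive

r = 0.10 > 0 so the relationship is positive.
|r| = 0.10, which falls in the weak range.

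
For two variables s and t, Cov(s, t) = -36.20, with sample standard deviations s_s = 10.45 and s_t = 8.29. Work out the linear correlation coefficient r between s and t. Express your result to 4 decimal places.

-0.4179

r = Cov(s,t) / (s_s · s_t) = -36.20 / (10.45 × 8.29)
  = -36.20 / 86.6305 ≈ -0.4179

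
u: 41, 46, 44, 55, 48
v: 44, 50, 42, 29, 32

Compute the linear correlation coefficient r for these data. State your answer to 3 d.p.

n = 5, Σu = 234, Σv = 197, Σu² = 11062, Σv² = 8065, Σuv = 9083
nΣuv − ΣuΣv = 45415 − 46098 = -683
nΣu² − (Σu)² = 55310 − 54756 = 554; nΣv² − (Σv)² = 40325 − 38809 = 1516
r = -683 / √(554 × 1516) = -683 / 916.4409 ≈ -0.745

-0.745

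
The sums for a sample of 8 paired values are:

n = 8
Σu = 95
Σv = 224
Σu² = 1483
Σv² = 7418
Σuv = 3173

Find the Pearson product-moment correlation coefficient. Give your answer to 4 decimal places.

r = (nΣuv − ΣuΣv) / √[(nΣu² − (Σu)²)(nΣv² − (Σv)²)]
Numerator: 8×3173 − 95×224 = 4104
Denominator: √[(11864 − 9025)(59344 − 50176)] = √[2839 × 9168] = 5101.7597
r = 4104 / 5101.7597 ≈ 0.8044

0.8044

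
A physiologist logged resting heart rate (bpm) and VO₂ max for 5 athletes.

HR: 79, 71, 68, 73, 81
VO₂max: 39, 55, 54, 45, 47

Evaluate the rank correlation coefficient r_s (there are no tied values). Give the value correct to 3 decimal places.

Rank HR: 4, 2, 1, 3, 5
Rank VO₂max: 1, 5, 4, 2, 3
d = rank(HR) − rank(VO₂max): 3, -3, -3, 1, 2; Σd² = 32
ρ = 1 − 6Σd² / [n(n²−1)] = 1 − 6×32 / (5×24) = 1 − 192/120 ≈ -0.600

-0.600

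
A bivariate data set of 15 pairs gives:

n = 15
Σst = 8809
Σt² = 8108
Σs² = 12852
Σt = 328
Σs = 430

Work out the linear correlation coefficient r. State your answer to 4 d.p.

r = (nΣst − ΣsΣt) / √[(nΣs² − (Σs)²)(nΣt² − (Σt)²)]
Numerator: 15×8809 − 430×328 = -8905
Denominator: √[(192780 − 184900)(121620 − 107584)] = √[7880 × 14036] = 10516.8284
r = -8905 / 10516.8284 ≈ -0.8467

-0.8467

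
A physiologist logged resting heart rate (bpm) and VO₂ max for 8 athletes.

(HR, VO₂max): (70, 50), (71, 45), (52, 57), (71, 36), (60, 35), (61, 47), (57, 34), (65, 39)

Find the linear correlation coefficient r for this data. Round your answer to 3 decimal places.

n = 8, Σx = 507, Σy = 343, Σx² = 32481, Σy² = 15181, Σxy = 21655
nΣxy − ΣxΣy = 173240 − 173901 = -661
nΣx² − (Σx)² = 259848 − 257049 = 2799; nΣy² − (Σy)² = 121448 − 117649 = 3799
r = -661 / √(2799 × 3799) = -661 / 3260.8896 ≈ -0.203

-0.203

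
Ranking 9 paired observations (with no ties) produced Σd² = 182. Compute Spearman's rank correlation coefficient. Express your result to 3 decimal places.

ρ = 1 − 6Σd² / [n(n²−1)] = 1 − 6×182 / (9×80)
  = 1 − 1092/720 = 1 − 1.5167 ≈ -0.517

-0.517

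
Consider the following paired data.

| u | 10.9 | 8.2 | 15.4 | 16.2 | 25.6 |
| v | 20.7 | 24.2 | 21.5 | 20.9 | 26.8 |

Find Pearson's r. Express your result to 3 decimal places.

n = 5, Σu = 76.3, Σv = 114.1, Σu² = 1341.01, Σv² = 2631.43, Σuv = 1779.83
nΣuv − ΣuΣv = 8899.15 − 8705.83 = 193.32
nΣu² − (Σu)² = 6705.05 − 5821.69 = 883.36; nΣv² − (Σv)² = 13157.15 − 13018.81 = 138.34
r = 193.32 / √(883.36 × 138.34) = 193.32 / 349.5769 ≈ 0.553

0.553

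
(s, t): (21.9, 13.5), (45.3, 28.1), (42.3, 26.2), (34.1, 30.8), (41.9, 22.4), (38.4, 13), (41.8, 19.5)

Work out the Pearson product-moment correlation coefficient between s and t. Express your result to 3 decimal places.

n = 7, Σs = 265.7, Σt = 153.5, Σs² = 10461.21, Σt² = 3657.95, Σst = 5979.98
nΣst − ΣsΣt = 41859.86 − 40784.95 = 1074.91
nΣs² − (Σs)² = 73228.47 − 70596.49 = 2631.98; nΣt² − (Σt)² = 25605.65 − 23562.25 = 2043.4
r = 1074.91 / √(2631.98 × 2043.4) = 1074.91 / 2319.0920 ≈ 0.464

0.464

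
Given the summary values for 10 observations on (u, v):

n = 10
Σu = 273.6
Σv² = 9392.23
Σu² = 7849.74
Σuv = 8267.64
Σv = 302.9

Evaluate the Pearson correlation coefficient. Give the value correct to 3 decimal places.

-0.070

r = (nΣuv − ΣuΣv) / √[(nΣu² − (Σu)²)(nΣv² − (Σv)²)]
Numerator: 10×8267.64 − 273.6×302.9 = -197.04
Denominator: √[(78497.4 − 74856.96)(93922.3 − 91748.41)] = √[3640.44 × 2173.89] = 2813.1683
r = -197.04 / 2813.1683 ≈ -0.070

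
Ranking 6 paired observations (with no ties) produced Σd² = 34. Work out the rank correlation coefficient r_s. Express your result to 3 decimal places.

ρ = 1 − 6Σd² / [n(n²−1)] = 1 − 6×34 / (6×35)
  = 1 − 204/210 = 1 − 0.9714 ≈ 0.029

0.029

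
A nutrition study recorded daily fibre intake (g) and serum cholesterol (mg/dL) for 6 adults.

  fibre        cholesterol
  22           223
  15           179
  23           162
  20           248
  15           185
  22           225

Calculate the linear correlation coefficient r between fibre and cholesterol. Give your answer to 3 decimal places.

n = 6, Σx = 117, Σy = 1222, Σx² = 2347, Σy² = 254368, Σxy = 24002
nΣxy − ΣxΣy = 144012 − 142974 = 1038
nΣx² − (Σx)² = 14082 − 13689 = 393; nΣy² − (Σy)² = 1526208 − 1493284 = 32924
r = 1038 / √(393 × 32924) = 1038 / 3597.1005 ≈ 0.289

0.289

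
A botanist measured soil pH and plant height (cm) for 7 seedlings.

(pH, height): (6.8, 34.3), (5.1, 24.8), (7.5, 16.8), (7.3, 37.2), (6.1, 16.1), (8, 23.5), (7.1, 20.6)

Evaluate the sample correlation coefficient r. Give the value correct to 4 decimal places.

0.0815

n = 7, Σx = 47.9, Σy = 173.3, Σx² = 333.41, Σy² = 4693.43, Σxy = 1189.75
nΣxy − ΣxΣy = 8328.25 − 8301.07 = 27.18
nΣx² − (Σx)² = 2333.87 − 2294.41 = 39.46; nΣy² − (Σy)² = 32854.01 − 30032.89 = 2821.12
r = 27.18 / √(39.46 × 2821.12) = 27.18 / 333.6486 ≈ 0.0815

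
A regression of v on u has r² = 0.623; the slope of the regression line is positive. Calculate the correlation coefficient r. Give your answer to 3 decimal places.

|r| = √0.623 = 0.789
The association is positive, so r = 0.789.

0.789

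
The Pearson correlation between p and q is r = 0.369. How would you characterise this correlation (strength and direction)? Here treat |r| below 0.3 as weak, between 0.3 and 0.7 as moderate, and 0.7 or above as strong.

moderate positive

r = 0.369 > 0 so the relationship is positive.
|r| = 0.369, which falls in the moderate range.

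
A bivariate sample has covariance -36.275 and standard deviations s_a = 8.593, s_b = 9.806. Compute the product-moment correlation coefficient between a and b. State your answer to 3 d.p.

-0.430

r = Cov(a,b) / (s_a · s_b) = -36.275 / (8.593 × 9.806)
  = -36.275 / 84.2630 ≈ -0.430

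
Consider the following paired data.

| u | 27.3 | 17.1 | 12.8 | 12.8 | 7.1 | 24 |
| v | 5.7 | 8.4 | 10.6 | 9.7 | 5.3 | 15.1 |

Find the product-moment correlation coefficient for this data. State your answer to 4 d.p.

n = 6, Σu = 101.1, Σv = 54.8, Σu² = 1991.79, Σv² = 565.6, Σuv = 959.12
nΣuv − ΣuΣv = 5754.72 − 5540.28 = 214.44
nΣu² − (Σu)² = 11950.74 − 10221.21 = 1729.53; nΣv² − (Σv)² = 3393.6 − 3003.04 = 390.56
r = 214.44 / √(1729.53 × 390.56) = 214.44 / 821.8791 ≈ 0.2609

0.2609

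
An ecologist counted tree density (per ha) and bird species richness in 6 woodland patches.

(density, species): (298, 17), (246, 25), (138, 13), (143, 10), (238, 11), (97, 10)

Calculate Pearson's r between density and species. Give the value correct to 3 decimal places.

0.612

n = 6, Σx = 1160, Σy = 86, Σx² = 254866, Σy² = 1404, Σxy = 18028
nΣxy − ΣxΣy = 108168 − 99760 = 8408
nΣx² − (Σx)² = 1529196 − 1345600 = 183596; nΣy² − (Σy)² = 8424 − 7396 = 1028
r = 8408 / √(183596 × 1028) = 8408 / 13738.1472 ≈ 0.612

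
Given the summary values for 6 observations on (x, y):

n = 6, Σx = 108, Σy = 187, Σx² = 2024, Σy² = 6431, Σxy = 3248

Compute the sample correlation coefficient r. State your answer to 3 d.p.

r = (nΣxy − ΣxΣy) / √[(nΣx² − (Σx)²)(nΣy² − (Σy)²)]
Numerator: 6×3248 − 108×187 = -708
Denominator: √[(12144 − 11664)(38586 − 34969)] = √[480 × 3617] = 1317.6342
r = -708 / 1317.6342 ≈ -0.537

-0.537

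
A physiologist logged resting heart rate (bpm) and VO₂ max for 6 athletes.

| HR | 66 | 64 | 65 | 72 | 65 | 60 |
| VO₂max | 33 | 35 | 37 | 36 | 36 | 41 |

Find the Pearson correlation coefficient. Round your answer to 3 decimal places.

-0.536

n = 6, Σx = 392, Σy = 218, Σx² = 25686, Σy² = 7956, Σxy = 14215
nΣxy − ΣxΣy = 85290 − 85456 = -166
nΣx² − (Σx)² = 154116 − 153664 = 452; nΣy² − (Σy)² = 47736 − 47524 = 212
r = -166 / √(452 × 212) = -166 / 309.5545 ≈ -0.536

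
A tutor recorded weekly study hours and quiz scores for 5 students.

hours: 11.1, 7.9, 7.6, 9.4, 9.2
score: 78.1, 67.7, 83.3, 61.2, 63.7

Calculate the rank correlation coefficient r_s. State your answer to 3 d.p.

-0.400

Rank hours: 5, 2, 1, 4, 3
Rank score: 4, 3, 5, 1, 2
d = rank(hours) − rank(score): 1, -1, -4, 3, 1; Σd² = 28
ρ = 1 − 6Σd² / [n(n²−1)] = 1 − 6×28 / (5×24) = 1 − 168/120 ≈ -0.400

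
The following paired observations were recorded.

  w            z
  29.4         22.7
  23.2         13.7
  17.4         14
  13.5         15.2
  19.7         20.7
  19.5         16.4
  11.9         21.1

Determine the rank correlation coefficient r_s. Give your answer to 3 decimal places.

0.071

Rank w: 7, 6, 3, 2, 5, 4, 1
Rank z: 7, 1, 2, 3, 5, 4, 6
d = rank(w) − rank(z): 0, 5, 1, -1, 0, 0, -5; Σd² = 52
ρ = 1 − 6Σd² / [n(n²−1)] = 1 − 6×52 / (7×48) = 1 − 312/336 ≈ 0.071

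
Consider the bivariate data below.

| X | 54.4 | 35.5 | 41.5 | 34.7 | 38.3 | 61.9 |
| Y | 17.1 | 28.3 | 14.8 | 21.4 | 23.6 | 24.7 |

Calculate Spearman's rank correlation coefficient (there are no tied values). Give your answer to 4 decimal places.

-0.1429

Rank X: 5, 2, 4, 1, 3, 6
Rank Y: 2, 6, 1, 3, 4, 5
d = rank(X) − rank(Y): 3, -4, 3, -2, -1, 1; Σd² = 40
ρ = 1 − 6Σd² / [n(n²−1)] = 1 − 6×40 / (6×35) = 1 − 240/210 ≈ -0.1429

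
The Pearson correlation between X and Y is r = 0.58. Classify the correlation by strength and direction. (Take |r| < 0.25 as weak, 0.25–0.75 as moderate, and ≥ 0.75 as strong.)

r = 0.58 > 0 so the relationship is positive.
|r| = 0.58, which falls in the moderate range.

moderate positive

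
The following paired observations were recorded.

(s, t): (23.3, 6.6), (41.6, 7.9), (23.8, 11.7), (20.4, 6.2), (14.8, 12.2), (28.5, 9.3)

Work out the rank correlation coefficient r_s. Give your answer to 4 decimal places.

Rank s: 3, 6, 4, 2, 1, 5
Rank t: 2, 3, 5, 1, 6, 4
d = rank(s) − rank(t): 1, 3, -1, 1, -5, 1; Σd² = 38
ρ = 1 − 6Σd² / [n(n²−1)] = 1 − 6×38 / (6×35) = 1 − 228/210 ≈ -0.0857

-0.0857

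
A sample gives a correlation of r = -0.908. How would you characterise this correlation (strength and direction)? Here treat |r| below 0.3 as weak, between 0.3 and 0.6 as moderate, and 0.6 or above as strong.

r = -0.908 < 0 so the relationship is negative.
|r| = 0.908, which falls in the strong range.

strong negative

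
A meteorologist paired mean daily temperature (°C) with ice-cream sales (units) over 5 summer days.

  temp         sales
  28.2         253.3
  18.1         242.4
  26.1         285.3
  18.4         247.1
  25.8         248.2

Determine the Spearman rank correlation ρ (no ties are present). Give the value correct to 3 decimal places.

0.900

Rank temp: 5, 1, 4, 2, 3
Rank sales: 4, 1, 5, 2, 3
d = rank(temp) − rank(sales): 1, 0, -1, 0, 0; Σd² = 2
ρ = 1 − 6Σd² / [n(n²−1)] = 1 − 6×2 / (5×24) = 1 − 12/120 ≈ 0.900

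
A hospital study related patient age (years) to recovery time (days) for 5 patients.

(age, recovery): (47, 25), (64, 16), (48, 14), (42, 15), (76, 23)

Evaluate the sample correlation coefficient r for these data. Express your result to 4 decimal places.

n = 5, Σx = 277, Σy = 93, Σx² = 16149, Σy² = 1831, Σxy = 5249
nΣxy − ΣxΣy = 26245 − 25761 = 484
nΣx² − (Σx)² = 80745 − 76729 = 4016; nΣy² − (Σy)² = 9155 − 8649 = 506
r = 484 / √(4016 × 506) = 484 / 1425.5160 ≈ 0.3395

0.3395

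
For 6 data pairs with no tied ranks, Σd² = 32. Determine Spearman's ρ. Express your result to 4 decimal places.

ρ = 1 − 6Σd² / [n(n²−1)] = 1 − 6×32 / (6×35)
  = 1 − 192/210 = 1 − 0.91429 ≈ 0.0857

0.0857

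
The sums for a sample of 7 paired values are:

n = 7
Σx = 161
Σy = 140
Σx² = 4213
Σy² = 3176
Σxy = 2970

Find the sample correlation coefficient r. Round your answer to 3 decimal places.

-0.571

r = (nΣxy − ΣxΣy) / √[(nΣx² − (Σx)²)(nΣy² − (Σy)²)]
Numerator: 7×2970 − 161×140 = -1750
Denominator: √[(29491 − 25921)(22232 − 19600)] = √[3570 × 2632] = 3065.3287
r = -1750 / 3065.3287 ≈ -0.571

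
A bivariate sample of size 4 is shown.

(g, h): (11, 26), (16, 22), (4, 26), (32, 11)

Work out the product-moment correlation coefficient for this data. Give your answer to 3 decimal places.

-0.967

n = 4, Σg = 63, Σh = 85, Σg² = 1417, Σh² = 1957, Σgh = 1094
nΣgh − ΣgΣh = 4376 − 5355 = -979
nΣg² − (Σg)² = 5668 − 3969 = 1699; nΣh² − (Σh)² = 7828 − 7225 = 603
r = -979 / √(1699 × 603) = -979 / 1012.1744 ≈ -0.967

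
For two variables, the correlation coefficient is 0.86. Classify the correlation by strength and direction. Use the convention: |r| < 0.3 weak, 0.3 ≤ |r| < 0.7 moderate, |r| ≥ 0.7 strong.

r = 0.86 > 0 so the relationship is positive.
|r| = 0.86, which falls in the strong range.

strong positive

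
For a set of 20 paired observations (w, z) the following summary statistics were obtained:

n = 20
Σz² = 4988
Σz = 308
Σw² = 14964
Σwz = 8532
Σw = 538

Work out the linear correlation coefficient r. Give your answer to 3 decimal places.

r = (nΣwz − ΣwΣz) / √[(nΣw² − (Σw)²)(nΣz² − (Σz)²)]
Numerator: 20×8532 − 538×308 = 4936
Denominator: √[(299280 − 289444)(99760 − 94864)] = √[9836 × 4896] = 6939.5285
r = 4936 / 6939.5285 ≈ 0.711

0.711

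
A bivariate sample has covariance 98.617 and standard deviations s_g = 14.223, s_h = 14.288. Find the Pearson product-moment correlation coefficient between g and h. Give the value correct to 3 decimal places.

0.485

r = Cov(g,h) / (s_g · s_h) = 98.617 / (14.223 × 14.288)
  = 98.617 / 203.2182 ≈ 0.485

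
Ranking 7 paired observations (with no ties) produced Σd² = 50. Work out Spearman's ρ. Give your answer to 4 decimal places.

ρ = 1 − 6Σd² / [n(n²−1)] = 1 − 6×50 / (7×48)
  = 1 − 300/336 = 1 − 0.89286 ≈ 0.1071

0.1071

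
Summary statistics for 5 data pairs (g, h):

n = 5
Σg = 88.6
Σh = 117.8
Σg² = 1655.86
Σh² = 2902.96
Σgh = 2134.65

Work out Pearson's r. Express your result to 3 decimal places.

0.451

r = (nΣgh − ΣgΣh) / √[(nΣg² − (Σg)²)(nΣh² − (Σh)²)]
Numerator: 5×2134.65 − 88.6×117.8 = 236.17
Denominator: √[(8279.3 − 7849.96)(14514.8 − 13876.84)] = √[429.34 × 637.96] = 523.3562
r = 236.17 / 523.3562 ≈ 0.451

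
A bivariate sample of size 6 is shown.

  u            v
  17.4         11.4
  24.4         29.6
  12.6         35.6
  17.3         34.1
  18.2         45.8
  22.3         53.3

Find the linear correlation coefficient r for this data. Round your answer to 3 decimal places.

0.193

n = 6, Σu = 112.2, Σv = 209.8, Σu² = 2184.7, Σv² = 8374.82, Σuv = 3981.24
nΣuv − ΣuΣv = 23887.44 − 23539.56 = 347.88
nΣu² − (Σu)² = 13108.2 − 12588.84 = 519.36; nΣv² − (Σv)² = 50248.92 − 44016.04 = 6232.88
r = 347.88 / √(519.36 × 6232.88) = 347.88 / 1799.1966 ≈ 0.193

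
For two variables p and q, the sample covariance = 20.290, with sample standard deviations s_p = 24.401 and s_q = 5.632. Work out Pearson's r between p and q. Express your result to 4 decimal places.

r = Cov(p,q) / (s_p · s_q) = 20.290 / (24.401 × 5.632)
  = 20.290 / 137.4264 ≈ 0.1476

0.1476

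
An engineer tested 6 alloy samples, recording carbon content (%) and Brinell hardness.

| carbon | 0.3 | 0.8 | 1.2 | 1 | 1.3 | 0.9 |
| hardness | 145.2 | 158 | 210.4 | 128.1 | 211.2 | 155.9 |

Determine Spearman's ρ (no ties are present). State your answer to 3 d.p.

Rank carbon: 1, 2, 5, 4, 6, 3
Rank hardness: 2, 4, 5, 1, 6, 3
d = rank(carbon) − rank(hardness): -1, -2, 0, 3, 0, 0; Σd² = 14
ρ = 1 − 6Σd² / [n(n²−1)] = 1 − 6×14 / (6×35) = 1 − 84/210 ≈ 0.600

0.600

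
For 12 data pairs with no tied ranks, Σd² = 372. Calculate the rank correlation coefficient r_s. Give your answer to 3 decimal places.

ρ = 1 − 6Σd² / [n(n²−1)] = 1 − 6×372 / (12×143)
  = 1 − 2232/1716 = 1 − 1.3007 ≈ -0.301

-0.301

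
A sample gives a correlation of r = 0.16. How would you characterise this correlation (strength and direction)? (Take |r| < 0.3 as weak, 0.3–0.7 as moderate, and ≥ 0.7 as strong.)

r = 0.16 > 0 so the relationship is positive.
|r| = 0.16, which falls in the weak range.

weak positive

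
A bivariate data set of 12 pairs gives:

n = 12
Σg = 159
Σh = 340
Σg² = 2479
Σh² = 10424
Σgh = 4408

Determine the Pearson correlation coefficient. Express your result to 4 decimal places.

r = (nΣgh − ΣgΣh) / √[(nΣg² − (Σg)²)(nΣh² − (Σh)²)]
Numerator: 12×4408 − 159×340 = -1164
Denominator: √[(29748 − 25281)(125088 − 115600)] = √[4467 × 9488] = 6510.2147
r = -1164 / 6510.2147 ≈ -0.1788

-0.1788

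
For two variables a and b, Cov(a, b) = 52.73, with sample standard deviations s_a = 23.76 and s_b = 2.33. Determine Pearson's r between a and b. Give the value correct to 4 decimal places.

r = Cov(a,b) / (s_a · s_b) = 52.73 / (23.76 × 2.33)
  = 52.73 / 55.3608 ≈ 0.9525

0.9525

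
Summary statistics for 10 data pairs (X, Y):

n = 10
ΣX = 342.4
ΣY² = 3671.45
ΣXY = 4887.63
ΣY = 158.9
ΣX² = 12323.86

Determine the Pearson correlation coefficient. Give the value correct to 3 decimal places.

-0.667

r = (nΣXY − ΣXΣY) / √[(nΣX² − (ΣX)²)(nΣY² − (ΣY)²)]
Numerator: 10×4887.63 − 342.4×158.9 = -5531.06
Denominator: √[(123238.6 − 117237.76)(36714.5 − 25249.21)] = √[6000.84 × 11465.29] = 8294.6592
r = -5531.06 / 8294.6592 ≈ -0.667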